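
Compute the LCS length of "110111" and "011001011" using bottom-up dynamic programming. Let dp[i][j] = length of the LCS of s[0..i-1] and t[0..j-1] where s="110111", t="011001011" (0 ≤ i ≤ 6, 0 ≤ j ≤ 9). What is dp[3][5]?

3

   ''  0  1  1  0  0  1  0  1  1
''  0  0  0  0  0  0  0  0  0  0
 1  0  0  1  1  1  1  1  1  1  1
 1  0  0  1  2  2  2  2  2  2  2
 0  0  1  1  2  3  3  3  3  3  3
 1  0  1  2  2  3  3  4  4  4  4
 1  0  1  2  3  3  3  4  4  5  5
 1  0  1  2  3  3  3  4  4  5  6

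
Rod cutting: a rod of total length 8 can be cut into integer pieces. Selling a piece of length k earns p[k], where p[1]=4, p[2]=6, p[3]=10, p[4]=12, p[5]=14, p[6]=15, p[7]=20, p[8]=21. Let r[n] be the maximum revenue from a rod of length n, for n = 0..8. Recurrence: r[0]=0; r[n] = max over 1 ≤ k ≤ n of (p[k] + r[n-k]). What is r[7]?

28

   n    0    1    2    3    4    5    6    7    8
r[n]    0    4    8   12   16   20   24   28   32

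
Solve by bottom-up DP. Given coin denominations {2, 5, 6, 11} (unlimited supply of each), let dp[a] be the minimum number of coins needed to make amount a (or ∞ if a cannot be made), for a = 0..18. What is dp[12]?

 a  0  1  2  3  4  5  6  7  8  9 10 11 12 13 14 15 16 17 18
dp  0  -  1  -  2  1  1  2  2  3  2  1  2  2  3  3  2  2  3
(- denotes ∞ / unreachable)

2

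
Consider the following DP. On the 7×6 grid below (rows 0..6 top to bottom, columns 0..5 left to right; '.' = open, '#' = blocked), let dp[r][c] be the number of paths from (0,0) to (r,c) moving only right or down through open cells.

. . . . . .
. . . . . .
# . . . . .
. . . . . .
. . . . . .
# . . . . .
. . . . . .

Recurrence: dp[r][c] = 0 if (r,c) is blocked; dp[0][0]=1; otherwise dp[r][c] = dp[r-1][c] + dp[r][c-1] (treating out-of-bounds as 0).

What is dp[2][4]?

14

r\c   0   1   2   3   4   5
  0   1   1   1   1   1   1
  1   1   2   3   4   5   6
  2   0   2   5   9  14  20
  3   0   2   7  16  30  50
  4   0   2   9  25  55 105
  5   0   2  11  36  91 196
  6   0   2  13  49 140 336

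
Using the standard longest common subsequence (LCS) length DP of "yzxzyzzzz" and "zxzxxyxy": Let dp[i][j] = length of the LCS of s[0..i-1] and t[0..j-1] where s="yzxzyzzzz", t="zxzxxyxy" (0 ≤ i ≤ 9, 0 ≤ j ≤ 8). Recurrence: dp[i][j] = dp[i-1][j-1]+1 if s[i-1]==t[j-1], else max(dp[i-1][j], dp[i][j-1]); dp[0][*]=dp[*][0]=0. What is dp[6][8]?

   ''  z  x  z  x  x  y  x  y
''  0  0  0  0  0  0  0  0  0
 y  0  0  0  0  0  0  1  1  1
 z  0  1  1  1  1  1  1  1  1
 x  0  1  2  2  2  2  2  2  2
 z  0  1  2  3  3  3  3  3  3
 y  0  1  2  3  3  3  4  4  4
 z  0  1  2  3  3  3  4  4  4
 z  0  1  2  3  3  3  4  4  4
 z  0  1  2  3  3  3  4  4  4
 z  0  1  2  3  3  3  4  4  4

4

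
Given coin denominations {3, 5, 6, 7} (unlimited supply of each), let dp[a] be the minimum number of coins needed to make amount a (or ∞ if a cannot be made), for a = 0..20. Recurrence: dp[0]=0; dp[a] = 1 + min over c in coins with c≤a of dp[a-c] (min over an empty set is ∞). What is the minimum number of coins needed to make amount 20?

 a  0  1  2  3  4  5  6  7  8  9 10 11 12 13 14 15 16 17 18 19 20
dp  0  -  -  1  -  1  1  1  2  2  2  2  2  2  2  3  3  3  3  3  3
(- denotes ∞ / unreachable)

3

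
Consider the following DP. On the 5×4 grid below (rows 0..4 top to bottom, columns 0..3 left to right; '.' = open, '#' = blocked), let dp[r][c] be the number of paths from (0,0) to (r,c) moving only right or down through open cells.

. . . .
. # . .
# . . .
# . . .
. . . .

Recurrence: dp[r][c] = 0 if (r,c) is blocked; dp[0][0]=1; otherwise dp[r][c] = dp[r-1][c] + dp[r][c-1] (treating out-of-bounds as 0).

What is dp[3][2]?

1

r\c   0   1   2   3
  0   1   1   1   1
  1   1   0   1   2
  2   0   0   1   3
  3   0   0   1   4
  4   0   0   1   5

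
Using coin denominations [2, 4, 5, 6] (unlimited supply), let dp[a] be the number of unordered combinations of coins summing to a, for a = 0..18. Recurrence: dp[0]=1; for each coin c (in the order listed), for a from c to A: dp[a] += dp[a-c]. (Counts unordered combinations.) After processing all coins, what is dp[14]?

10

after  coin     0     1     2     3     4     5     6     7     8     9    10    11    12    13    14    15    16    17    18
          2     1     0     1     0     1     0     1     0     1     0     1     0     1     0     1     0     1     0     1
          4     1     0     1     0     2     0     2     0     3     0     3     0     4     0     4     0     5     0     5
          5     1     0     1     0     2     1     2     1     3     2     4     2     5     3     6     4     7     5     8
          6     1     0     1     0     2     1     3     1     4     2     6     3     8     4    10     6    13     8    16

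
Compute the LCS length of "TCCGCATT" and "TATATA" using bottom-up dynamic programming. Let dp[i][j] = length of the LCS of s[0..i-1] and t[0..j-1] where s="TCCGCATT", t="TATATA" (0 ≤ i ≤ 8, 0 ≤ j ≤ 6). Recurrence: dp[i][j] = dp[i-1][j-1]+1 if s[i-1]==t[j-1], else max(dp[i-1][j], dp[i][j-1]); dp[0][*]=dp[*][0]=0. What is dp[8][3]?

   ''  T  A  T  A  T  A
''  0  0  0  0  0  0  0
 T  0  1  1  1  1  1  1
 C  0  1  1  1  1  1  1
 C  0  1  1  1  1  1  1
 G  0  1  1  1  1  1  1
 C  0  1  1  1  1  1  1
 A  0  1  2  2  2  2  2
 T  0  1  2  3  3  3  3
 T  0  1  2  3  3  4  4

3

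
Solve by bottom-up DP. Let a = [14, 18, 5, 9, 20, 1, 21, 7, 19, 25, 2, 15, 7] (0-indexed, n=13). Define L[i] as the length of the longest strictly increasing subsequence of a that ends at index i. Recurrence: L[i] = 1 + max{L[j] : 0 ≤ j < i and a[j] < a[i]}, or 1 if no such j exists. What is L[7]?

   i    0    1    2    3    4    5    6    7    8    9   10   11   12
a[i]   14   18    5    9   20    1   21    7   19   25    2   15    7
L[i]    1    2    1    2    3    1    4    2    3    5    2    3    3

2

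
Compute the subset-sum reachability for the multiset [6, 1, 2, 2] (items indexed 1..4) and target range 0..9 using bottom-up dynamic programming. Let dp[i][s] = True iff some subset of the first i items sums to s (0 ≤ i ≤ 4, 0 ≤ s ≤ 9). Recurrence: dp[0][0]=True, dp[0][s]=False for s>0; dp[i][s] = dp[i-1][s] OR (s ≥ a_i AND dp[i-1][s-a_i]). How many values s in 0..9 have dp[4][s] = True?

i\s   0   1   2   3   4   5   6   7   8   9
  0   T   F   F   F   F   F   F   F   F   F
  1   T   F   F   F   F   F   T   F   F   F
  2   T   T   F   F   F   F   T   T   F   F
  3   T   T   T   T   F   F   T   T   T   T
  4   T   T   T   T   T   T   T   T   T   T

10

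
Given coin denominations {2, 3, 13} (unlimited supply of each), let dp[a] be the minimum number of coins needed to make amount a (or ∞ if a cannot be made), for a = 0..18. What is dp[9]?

 a  0  1  2  3  4  5  6  7  8  9 10 11 12 13 14 15 16 17 18
dp  0  -  1  1  2  2  2  3  3  3  4  4  4  1  5  2  2  3  3
(- denotes ∞ / unreachable)

3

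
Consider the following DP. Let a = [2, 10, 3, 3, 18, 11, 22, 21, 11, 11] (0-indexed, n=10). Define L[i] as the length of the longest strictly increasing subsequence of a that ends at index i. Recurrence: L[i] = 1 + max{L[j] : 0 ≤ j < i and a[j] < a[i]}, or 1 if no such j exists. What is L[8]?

   i    0    1    2    3    4    5    6    7    8    9
a[i]    2   10    3    3   18   11   22   21   11   11
L[i]    1    2    2    2    3    3    4    4    3    3

3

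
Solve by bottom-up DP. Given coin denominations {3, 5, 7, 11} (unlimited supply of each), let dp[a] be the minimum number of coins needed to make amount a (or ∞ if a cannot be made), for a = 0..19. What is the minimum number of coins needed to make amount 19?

3

 a  0  1  2  3  4  5  6  7  8  9 10 11 12 13 14 15 16 17 18 19
dp  0  -  -  1  -  1  2  1  2  3  2  1  2  3  2  3  2  3  2  3
(- denotes ∞ / unreachable)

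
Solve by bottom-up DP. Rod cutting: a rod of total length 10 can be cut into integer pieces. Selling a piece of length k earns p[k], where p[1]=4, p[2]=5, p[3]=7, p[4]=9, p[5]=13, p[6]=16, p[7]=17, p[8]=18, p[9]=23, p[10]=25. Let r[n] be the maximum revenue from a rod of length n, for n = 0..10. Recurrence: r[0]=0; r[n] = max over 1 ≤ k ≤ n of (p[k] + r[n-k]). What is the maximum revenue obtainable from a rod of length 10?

40

   n    0    1    2    3    4    5    6    7    8    9   10
r[n]    0    4    8   12   16   20   24   28   32   36   40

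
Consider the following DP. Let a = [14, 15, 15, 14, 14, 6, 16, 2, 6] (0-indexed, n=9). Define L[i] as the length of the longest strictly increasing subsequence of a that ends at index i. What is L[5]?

   i    0    1    2    3    4    5    6    7    8
a[i]   14   15   15   14   14    6   16    2    6
L[i]    1    2    2    1    1    1    3    1    2

1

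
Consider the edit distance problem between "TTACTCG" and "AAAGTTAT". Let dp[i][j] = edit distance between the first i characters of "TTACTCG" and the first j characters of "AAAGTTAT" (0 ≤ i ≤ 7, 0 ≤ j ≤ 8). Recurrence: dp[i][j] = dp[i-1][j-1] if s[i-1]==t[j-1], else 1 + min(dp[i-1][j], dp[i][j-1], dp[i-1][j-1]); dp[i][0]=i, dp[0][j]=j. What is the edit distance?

   ''  A  A  A  G  T  T  A  T
''  0  1  2  3  4  5  6  7  8
 T  1  1  2  3  4  4  5  6  7
 T  2  2  2  3  4  4  4  5  6
 A  3  2  2  2  3  4  5  4  5
 C  4  3  3  3  3  4  5  5  5
 T  5  4  4  4  4  3  4  5  5
 C  6  5  5  5  5  4  4  5  6
 G  7  6  6  6  5  5  5  5  6

6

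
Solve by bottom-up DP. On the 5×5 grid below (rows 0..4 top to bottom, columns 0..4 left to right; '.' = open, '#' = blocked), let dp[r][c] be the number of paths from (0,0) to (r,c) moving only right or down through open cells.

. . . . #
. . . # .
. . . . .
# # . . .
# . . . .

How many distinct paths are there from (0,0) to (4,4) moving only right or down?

36

r\c   0   1   2   3   4
  0   1   1   1   1   0
  1   1   2   3   0   0
  2   1   3   6   6   6
  3   0   0   6  12  18
  4   0   0   6  18  36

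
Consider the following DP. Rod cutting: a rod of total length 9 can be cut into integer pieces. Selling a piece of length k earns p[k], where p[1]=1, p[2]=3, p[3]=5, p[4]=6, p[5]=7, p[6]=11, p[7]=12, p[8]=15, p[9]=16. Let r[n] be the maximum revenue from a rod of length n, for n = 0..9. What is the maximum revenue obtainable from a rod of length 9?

   n    0    1    2    3    4    5    6    7    8    9
r[n]    0    1    3    5    6    8   11   12   15   16

16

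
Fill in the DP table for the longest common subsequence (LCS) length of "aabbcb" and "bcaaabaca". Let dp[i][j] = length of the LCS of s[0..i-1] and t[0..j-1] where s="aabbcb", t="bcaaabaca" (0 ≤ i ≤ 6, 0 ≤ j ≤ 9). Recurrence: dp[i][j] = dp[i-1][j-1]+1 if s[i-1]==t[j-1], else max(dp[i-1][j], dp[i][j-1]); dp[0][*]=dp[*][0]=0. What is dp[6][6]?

   ''  b  c  a  a  a  b  a  c  a
''  0  0  0  0  0  0  0  0  0  0
 a  0  0  0  1  1  1  1  1  1  1
 a  0  0  0  1  2  2  2  2  2  2
 b  0  1  1  1  2  2  3  3  3  3
 b  0  1  1  1  2  2  3  3  3  3
 c  0  1  2  2  2  2  3  3  4  4
 b  0  1  2  2  2  2  3  3  4  4

3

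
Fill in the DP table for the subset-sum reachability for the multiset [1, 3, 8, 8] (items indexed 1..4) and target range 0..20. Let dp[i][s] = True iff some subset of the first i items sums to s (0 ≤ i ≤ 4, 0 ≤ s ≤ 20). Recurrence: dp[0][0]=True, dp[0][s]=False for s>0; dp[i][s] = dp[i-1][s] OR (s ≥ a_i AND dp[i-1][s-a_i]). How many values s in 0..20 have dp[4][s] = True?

i\s   0   1   2   3   4   5   6   7   8   9  10  11  12  13  14  15  16  17  18  19  20
  0   T   F   F   F   F   F   F   F   F   F   F   F   F   F   F   F   F   F   F   F   F
  1   T   T   F   F   F   F   F   F   F   F   F   F   F   F   F   F   F   F   F   F   F
  2   T   T   F   T   T   F   F   F   F   F   F   F   F   F   F   F   F   F   F   F   F
  3   T   T   F   T   T   F   F   F   T   T   F   T   T   F   F   F   F   F   F   F   F
  4   T   T   F   T   T   F   F   F   T   T   F   T   T   F   F   F   T   T   F   T   T

12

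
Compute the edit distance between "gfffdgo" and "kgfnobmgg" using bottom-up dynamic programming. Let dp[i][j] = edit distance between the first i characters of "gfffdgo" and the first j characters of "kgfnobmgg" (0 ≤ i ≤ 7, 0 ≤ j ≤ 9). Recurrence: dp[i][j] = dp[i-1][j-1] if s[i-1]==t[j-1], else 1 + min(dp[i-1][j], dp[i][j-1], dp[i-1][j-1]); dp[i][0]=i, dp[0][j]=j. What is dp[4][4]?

   ''  k  g  f  n  o  b  m  g  g
''  0  1  2  3  4  5  6  7  8  9
 g  1  1  1  2  3  4  5  6  7  8
 f  2  2  2  1  2  3  4  5  6  7
 f  3  3  3  2  2  3  4  5  6  7
 f  4  4  4  3  3  3  4  5  6  7
 d  5  5  5  4  4  4  4  5  6  7
 g  6  6  5  5  5  5  5  5  5  6
 o  7  7  6  6  6  5  6  6  6  6

3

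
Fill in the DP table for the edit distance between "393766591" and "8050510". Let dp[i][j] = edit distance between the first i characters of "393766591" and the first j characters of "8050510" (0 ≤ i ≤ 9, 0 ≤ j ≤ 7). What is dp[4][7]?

   ''  8  0  5  0  5  1  0
''  0  1  2  3  4  5  6  7
 3  1  1  2  3  4  5  6  7
 9  2  2  2  3  4  5  6  7
 3  3  3  3  3  4  5  6  7
 7  4  4  4  4  4  5  6  7
 6  5  5  5  5  5  5  6  7
 6  6  6  6  6  6  6  6  7
 5  7  7  7  6  7  6  7  7
 9  8  8  8  7  7  7  7  8
 1  9  9  9  8  8  8  7  8

7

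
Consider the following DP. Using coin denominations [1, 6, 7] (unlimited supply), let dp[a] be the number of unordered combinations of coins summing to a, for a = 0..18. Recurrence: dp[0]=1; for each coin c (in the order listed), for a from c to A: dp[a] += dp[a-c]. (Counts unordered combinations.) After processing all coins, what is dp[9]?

after  coin     0     1     2     3     4     5     6     7     8     9    10    11    12    13    14    15    16    17    18
          1     1     1     1     1     1     1     1     1     1     1     1     1     1     1     1     1     1     1     1
          6     1     1     1     1     1     1     2     2     2     2     2     2     3     3     3     3     3     3     4
          7     1     1     1     1     1     1     2     3     3     3     3     3     4     5     6     6     6     6     7

3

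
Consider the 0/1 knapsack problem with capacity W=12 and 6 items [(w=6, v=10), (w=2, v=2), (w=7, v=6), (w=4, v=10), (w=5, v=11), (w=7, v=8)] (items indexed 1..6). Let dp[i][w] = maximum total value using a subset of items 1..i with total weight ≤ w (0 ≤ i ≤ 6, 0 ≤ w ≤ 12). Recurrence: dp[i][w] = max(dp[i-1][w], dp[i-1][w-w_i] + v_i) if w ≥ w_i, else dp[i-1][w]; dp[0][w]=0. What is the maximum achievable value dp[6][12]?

23

i\w   0   1   2   3   4   5   6   7   8   9  10  11  12
  0   0   0   0   0   0   0   0   0   0   0   0   0   0
  1   0   0   0   0   0   0  10  10  10  10  10  10  10
  2   0   0   2   2   2   2  10  10  12  12  12  12  12
  3   0   0   2   2   2   2  10  10  12  12  12  12  12
  4   0   0   2   2  10  10  12  12  12  12  20  20  22
  5   0   0   2   2  10  11  12  13  13  21  21  23  23
  6   0   0   2   2  10  11  12  13  13  21  21  23  23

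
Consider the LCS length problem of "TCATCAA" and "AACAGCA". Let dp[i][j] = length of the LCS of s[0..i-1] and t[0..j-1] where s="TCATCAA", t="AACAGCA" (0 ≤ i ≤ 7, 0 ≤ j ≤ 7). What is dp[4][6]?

2

   ''  A  A  C  A  G  C  A
''  0  0  0  0  0  0  0  0
 T  0  0  0  0  0  0  0  0
 C  0  0  0  1  1  1  1  1
 A  0  1  1  1  2  2  2  2
 T  0  1  1  1  2  2  2  2
 C  0  1  1  2  2  2  3  3
 A  0  1  2  2  3  3  3  4
 A  0  1  2  2  3  3  3  4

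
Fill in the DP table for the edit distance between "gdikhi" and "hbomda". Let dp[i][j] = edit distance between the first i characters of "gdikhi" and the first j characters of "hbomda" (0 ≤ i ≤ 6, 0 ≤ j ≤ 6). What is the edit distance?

   ''  h  b  o  m  d  a
''  0  1  2  3  4  5  6
 g  1  1  2  3  4  5  6
 d  2  2  2  3  4  4  5
 i  3  3  3  3  4  5  5
 k  4  4  4  4  4  5  6
 h  5  4  5  5  5  5  6
 i  6  5  5  6  6  6  6

6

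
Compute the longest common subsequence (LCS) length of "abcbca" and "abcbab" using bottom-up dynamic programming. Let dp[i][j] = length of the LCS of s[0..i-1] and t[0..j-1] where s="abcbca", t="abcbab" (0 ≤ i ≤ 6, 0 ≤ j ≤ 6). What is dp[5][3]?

   ''  a  b  c  b  a  b
''  0  0  0  0  0  0  0
 a  0  1  1  1  1  1  1
 b  0  1  2  2  2  2  2
 c  0  1  2  3  3  3  3
 b  0  1  2  3  4  4  4
 c  0  1  2  3  4  4  4
 a  0  1  2  3  4  5  5

3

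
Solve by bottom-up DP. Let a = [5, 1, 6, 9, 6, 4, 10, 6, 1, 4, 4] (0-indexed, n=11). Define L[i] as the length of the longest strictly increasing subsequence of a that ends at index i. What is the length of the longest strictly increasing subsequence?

4

   i    0    1    2    3    4    5    6    7    8    9   10
a[i]    5    1    6    9    6    4   10    6    1    4    4
L[i]    1    1    2    3    2    2    4    3    1    2    2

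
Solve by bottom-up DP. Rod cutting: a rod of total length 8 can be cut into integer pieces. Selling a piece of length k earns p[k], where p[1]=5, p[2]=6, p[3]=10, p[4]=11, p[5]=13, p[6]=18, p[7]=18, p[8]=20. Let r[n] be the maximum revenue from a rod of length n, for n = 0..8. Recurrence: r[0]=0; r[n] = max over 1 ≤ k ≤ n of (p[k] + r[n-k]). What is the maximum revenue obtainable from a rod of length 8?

40

   n    0    1    2    3    4    5    6    7    8
r[n]    0    5   10   15   20   25   30   35   40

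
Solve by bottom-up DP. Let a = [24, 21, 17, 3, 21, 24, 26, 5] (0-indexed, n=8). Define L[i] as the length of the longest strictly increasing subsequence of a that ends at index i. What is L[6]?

4

   i    0    1    2    3    4    5    6    7
a[i]   24   21   17    3   21   24   26    5
L[i]    1    1    1    1    2    3    4    2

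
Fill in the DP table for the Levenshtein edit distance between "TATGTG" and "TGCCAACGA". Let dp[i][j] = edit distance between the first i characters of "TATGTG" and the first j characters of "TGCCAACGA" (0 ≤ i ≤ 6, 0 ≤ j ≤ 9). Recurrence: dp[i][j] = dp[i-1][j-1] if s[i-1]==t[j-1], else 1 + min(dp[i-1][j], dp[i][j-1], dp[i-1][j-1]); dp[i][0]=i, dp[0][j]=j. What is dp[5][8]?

   ''  T  G  C  C  A  A  C  G  A
''  0  1  2  3  4  5  6  7  8  9
 T  1  0  1  2  3  4  5  6  7  8
 A  2  1  1  2  3  3  4  5  6  7
 T  3  2  2  2  3  4  4  5  6  7
 G  4  3  2  3  3  4  5  5  5  6
 T  5  4  3  3  4  4  5  6  6  6
 G  6  5  4  4  4  5  5  6  6  7

6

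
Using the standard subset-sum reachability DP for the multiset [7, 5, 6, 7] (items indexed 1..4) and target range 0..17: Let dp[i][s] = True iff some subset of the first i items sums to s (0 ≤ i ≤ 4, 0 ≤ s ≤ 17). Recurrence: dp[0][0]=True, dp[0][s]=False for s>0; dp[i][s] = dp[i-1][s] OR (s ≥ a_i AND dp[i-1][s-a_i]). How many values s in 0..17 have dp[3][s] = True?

i\s   0   1   2   3   4   5   6   7   8   9  10  11  12  13  14  15  16  17
  0   T   F   F   F   F   F   F   F   F   F   F   F   F   F   F   F   F   F
  1   T   F   F   F   F   F   F   T   F   F   F   F   F   F   F   F   F   F
  2   T   F   F   F   F   T   F   T   F   F   F   F   T   F   F   F   F   F
  3   T   F   F   F   F   T   T   T   F   F   F   T   T   T   F   F   F   F
  4   T   F   F   F   F   T   T   T   F   F   F   T   T   T   T   F   F   F

7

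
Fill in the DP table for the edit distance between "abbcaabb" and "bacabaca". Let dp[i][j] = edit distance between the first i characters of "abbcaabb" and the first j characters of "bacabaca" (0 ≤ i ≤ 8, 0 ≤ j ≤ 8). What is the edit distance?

   ''  b  a  c  a  b  a  c  a
''  0  1  2  3  4  5  6  7  8
 a  1  1  1  2  3  4  5  6  7
 b  2  1  2  2  3  3  4  5  6
 b  3  2  2  3  3  3  4  5  6
 c  4  3  3  2  3  4  4  4  5
 a  5  4  3  3  2  3  4  5  4
 a  6  5  4  4  3  3  3  4  5
 b  7  6  5  5  4  3  4  4  5
 b  8  7  6  6  5  4  4  5  5

5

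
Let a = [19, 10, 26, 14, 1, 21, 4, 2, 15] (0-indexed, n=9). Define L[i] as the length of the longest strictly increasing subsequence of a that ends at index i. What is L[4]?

   i    0    1    2    3    4    5    6    7    8
a[i]   19   10   26   14    1   21    4    2   15
L[i]    1    1    2    2    1    3    2    2    3

1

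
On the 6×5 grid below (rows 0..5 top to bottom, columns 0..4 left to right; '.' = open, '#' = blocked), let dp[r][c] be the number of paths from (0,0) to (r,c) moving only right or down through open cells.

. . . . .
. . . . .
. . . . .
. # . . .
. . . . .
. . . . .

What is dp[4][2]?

7

r\c   0   1   2   3   4
  0   1   1   1   1   1
  1   1   2   3   4   5
  2   1   3   6  10  15
  3   1   0   6  16  31
  4   1   1   7  23  54
  5   1   2   9  32  86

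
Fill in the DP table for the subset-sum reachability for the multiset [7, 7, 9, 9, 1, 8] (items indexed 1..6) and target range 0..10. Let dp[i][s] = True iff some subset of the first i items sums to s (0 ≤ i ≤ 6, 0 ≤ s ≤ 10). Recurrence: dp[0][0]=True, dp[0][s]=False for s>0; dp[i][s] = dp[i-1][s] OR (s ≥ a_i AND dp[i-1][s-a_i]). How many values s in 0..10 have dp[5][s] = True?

i\s   0   1   2   3   4   5   6   7   8   9  10
  0   T   F   F   F   F   F   F   F   F   F   F
  1   T   F   F   F   F   F   F   T   F   F   F
  2   T   F   F   F   F   F   F   T   F   F   F
  3   T   F   F   F   F   F   F   T   F   T   F
  4   T   F   F   F   F   F   F   T   F   T   F
  5   T   T   F   F   F   F   F   T   T   T   T
  6   T   T   F   F   F   F   F   T   T   T   T

6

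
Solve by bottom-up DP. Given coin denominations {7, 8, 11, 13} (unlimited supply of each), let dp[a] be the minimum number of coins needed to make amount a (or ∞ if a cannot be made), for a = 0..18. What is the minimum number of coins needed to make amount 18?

 a  0  1  2  3  4  5  6  7  8  9 10 11 12 13 14 15 16 17 18
dp  0  -  -  -  -  -  -  1  1  -  -  1  -  1  2  2  2  -  2
(- denotes ∞ / unreachable)

2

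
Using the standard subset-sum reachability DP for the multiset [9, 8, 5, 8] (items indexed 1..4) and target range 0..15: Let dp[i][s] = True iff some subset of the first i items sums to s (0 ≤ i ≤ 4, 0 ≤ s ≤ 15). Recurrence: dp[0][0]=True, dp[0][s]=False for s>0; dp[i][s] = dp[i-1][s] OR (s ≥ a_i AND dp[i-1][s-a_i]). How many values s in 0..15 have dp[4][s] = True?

i\s   0   1   2   3   4   5   6   7   8   9  10  11  12  13  14  15
  0   T   F   F   F   F   F   F   F   F   F   F   F   F   F   F   F
  1   T   F   F   F   F   F   F   F   F   T   F   F   F   F   F   F
  2   T   F   F   F   F   F   F   F   T   T   F   F   F   F   F   F
  3   T   F   F   F   F   T   F   F   T   T   F   F   F   T   T   F
  4   T   F   F   F   F   T   F   F   T   T   F   F   F   T   T   F

6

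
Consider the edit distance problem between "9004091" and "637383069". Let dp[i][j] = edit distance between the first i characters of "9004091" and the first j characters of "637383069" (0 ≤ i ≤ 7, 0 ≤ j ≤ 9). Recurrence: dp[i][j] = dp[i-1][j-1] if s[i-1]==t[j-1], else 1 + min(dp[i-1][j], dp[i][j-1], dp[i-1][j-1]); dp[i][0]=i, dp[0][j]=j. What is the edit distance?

8

   ''  6  3  7  3  8  3  0  6  9
''  0  1  2  3  4  5  6  7  8  9
 9  1  1  2  3  4  5  6  7  8  8
 0  2  2  2  3  4  5  6  6  7  8
 0  3  3  3  3  4  5  6  6  7  8
 4  4  4  4  4  4  5  6  7  7  8
 0  5  5  5  5  5  5  6  6  7  8
 9  6  6  6  6  6  6  6  7  7  7
 1  7  7  7  7  7  7  7  7  8  8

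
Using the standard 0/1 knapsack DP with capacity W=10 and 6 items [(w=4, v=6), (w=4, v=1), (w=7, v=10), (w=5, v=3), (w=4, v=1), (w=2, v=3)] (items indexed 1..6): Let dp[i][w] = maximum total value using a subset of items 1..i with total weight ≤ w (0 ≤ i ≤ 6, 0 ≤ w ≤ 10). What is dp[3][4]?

6

i\w   0   1   2   3   4   5   6   7   8   9  10
  0   0   0   0   0   0   0   0   0   0   0   0
  1   0   0   0   0   6   6   6   6   6   6   6
  2   0   0   0   0   6   6   6   6   7   7   7
  3   0   0   0   0   6   6   6  10  10  10  10
  4   0   0   0   0   6   6   6  10  10  10  10
  5   0   0   0   0   6   6   6  10  10  10  10
  6   0   0   3   3   6   6   9  10  10  13  13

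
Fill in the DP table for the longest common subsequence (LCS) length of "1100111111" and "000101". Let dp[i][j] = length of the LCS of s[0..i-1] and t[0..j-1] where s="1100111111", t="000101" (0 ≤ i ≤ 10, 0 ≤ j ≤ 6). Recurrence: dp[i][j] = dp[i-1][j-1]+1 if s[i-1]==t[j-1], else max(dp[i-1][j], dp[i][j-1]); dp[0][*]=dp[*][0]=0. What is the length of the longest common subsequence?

4

   ''  0  0  0  1  0  1
''  0  0  0  0  0  0  0
 1  0  0  0  0  1  1  1
 1  0  0  0  0  1  1  2
 0  0  1  1  1  1  2  2
 0  0  1  2  2  2  2  2
 1  0  1  2  2  3  3  3
 1  0  1  2  2  3  3  4
 1  0  1  2  2  3  3  4
 1  0  1  2  2  3  3  4
 1  0  1  2  2  3  3  4
 1  0  1  2  2  3  3  4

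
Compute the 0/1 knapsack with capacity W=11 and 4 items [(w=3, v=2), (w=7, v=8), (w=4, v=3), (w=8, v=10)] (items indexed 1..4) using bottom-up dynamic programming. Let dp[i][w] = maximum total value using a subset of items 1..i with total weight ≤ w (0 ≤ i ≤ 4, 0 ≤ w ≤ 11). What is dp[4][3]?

i\w   0   1   2   3   4   5   6   7   8   9  10  11
  0   0   0   0   0   0   0   0   0   0   0   0   0
  1   0   0   0   2   2   2   2   2   2   2   2   2
  2   0   0   0   2   2   2   2   8   8   8  10  10
  3   0   0   0   2   3   3   3   8   8   8  10  11
  4   0   0   0   2   3   3   3   8  10  10  10  12

2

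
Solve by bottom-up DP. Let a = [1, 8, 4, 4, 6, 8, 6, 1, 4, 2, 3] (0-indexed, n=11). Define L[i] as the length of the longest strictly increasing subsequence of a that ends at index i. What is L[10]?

3

   i    0    1    2    3    4    5    6    7    8    9   10
a[i]    1    8    4    4    6    8    6    1    4    2    3
L[i]    1    2    2    2    3    4    3    1    2    2    3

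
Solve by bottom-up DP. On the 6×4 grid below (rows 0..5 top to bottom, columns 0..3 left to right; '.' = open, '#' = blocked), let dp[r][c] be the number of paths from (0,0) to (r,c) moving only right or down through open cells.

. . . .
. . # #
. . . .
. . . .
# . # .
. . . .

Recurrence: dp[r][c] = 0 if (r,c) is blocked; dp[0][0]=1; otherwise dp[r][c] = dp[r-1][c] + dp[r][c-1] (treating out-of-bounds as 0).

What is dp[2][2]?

r\c   0   1   2   3
  0   1   1   1   1
  1   1   2   0   0
  2   1   3   3   3
  3   1   4   7  10
  4   0   4   0  10
  5   0   4   4  14

3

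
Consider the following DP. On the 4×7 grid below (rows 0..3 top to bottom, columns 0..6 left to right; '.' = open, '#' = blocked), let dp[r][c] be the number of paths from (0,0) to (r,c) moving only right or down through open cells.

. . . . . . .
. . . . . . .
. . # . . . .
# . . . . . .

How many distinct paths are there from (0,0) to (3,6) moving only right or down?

53

r\c   0   1   2   3   4   5   6
  0   1   1   1   1   1   1   1
  1   1   2   3   4   5   6   7
  2   1   3   0   4   9  15  22
  3   0   3   3   7  16  31  53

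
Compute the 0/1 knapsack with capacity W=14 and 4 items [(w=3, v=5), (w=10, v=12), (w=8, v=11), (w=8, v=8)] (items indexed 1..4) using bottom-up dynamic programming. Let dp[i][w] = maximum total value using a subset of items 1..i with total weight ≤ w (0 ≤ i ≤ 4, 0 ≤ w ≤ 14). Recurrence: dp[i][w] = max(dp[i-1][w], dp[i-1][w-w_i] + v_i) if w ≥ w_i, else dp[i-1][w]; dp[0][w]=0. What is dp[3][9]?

i\w   0   1   2   3   4   5   6   7   8   9  10  11  12  13  14
  0   0   0   0   0   0   0   0   0   0   0   0   0   0   0   0
  1   0   0   0   5   5   5   5   5   5   5   5   5   5   5   5
  2   0   0   0   5   5   5   5   5   5   5  12  12  12  17  17
  3   0   0   0   5   5   5   5   5  11  11  12  16  16  17  17
  4   0   0   0   5   5   5   5   5  11  11  12  16  16  17  17

11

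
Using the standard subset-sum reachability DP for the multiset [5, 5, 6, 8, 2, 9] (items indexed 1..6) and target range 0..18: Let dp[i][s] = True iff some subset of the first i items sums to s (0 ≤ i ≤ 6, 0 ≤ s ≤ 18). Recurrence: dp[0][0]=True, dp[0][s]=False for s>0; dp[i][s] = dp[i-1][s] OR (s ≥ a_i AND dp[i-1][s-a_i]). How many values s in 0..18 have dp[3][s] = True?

i\s   0   1   2   3   4   5   6   7   8   9  10  11  12  13  14  15  16  17  18
  0   T   F   F   F   F   F   F   F   F   F   F   F   F   F   F   F   F   F   F
  1   T   F   F   F   F   T   F   F   F   F   F   F   F   F   F   F   F   F   F
  2   T   F   F   F   F   T   F   F   F   F   T   F   F   F   F   F   F   F   F
  3   T   F   F   F   F   T   T   F   F   F   T   T   F   F   F   F   T   F   F
  4   T   F   F   F   F   T   T   F   T   F   T   T   F   T   T   F   T   F   T
  5   T   F   T   F   F   T   T   T   T   F   T   T   T   T   T   T   T   F   T
  6   T   F   T   F   F   T   T   T   T   T   T   T   T   T   T   T   T   T   T

6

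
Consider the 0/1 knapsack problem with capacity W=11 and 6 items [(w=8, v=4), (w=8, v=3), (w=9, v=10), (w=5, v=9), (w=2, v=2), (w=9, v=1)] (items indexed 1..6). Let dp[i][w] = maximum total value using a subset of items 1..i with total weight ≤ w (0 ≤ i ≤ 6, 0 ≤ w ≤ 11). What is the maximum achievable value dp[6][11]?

i\w   0   1   2   3   4   5   6   7   8   9  10  11
  0   0   0   0   0   0   0   0   0   0   0   0   0
  1   0   0   0   0   0   0   0   0   4   4   4   4
  2   0   0   0   0   0   0   0   0   4   4   4   4
  3   0   0   0   0   0   0   0   0   4  10  10  10
  4   0   0   0   0   0   9   9   9   9  10  10  10
  5   0   0   2   2   2   9   9  11  11  11  11  12
  6   0   0   2   2   2   9   9  11  11  11  11  12

12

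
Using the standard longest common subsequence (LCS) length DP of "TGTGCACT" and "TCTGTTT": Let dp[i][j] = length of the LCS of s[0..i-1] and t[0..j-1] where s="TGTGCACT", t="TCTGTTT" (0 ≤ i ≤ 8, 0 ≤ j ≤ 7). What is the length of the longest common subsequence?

   ''  T  C  T  G  T  T  T
''  0  0  0  0  0  0  0  0
 T  0  1  1  1  1  1  1  1
 G  0  1  1  1  2  2  2  2
 T  0  1  1  2  2  3  3  3
 G  0  1  1  2  3  3  3  3
 C  0  1  2  2  3  3  3  3
 A  0  1  2  2  3  3  3  3
 C  0  1  2  2  3  3  3  3
 T  0  1  2  3  3  4  4  4

4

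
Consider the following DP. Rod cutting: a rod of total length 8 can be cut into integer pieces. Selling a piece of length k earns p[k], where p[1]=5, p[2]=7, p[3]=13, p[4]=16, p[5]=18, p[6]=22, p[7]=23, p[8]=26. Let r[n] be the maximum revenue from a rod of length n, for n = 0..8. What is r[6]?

   n    0    1    2    3    4    5    6    7    8
r[n]    0    5   10   15   20   25   30   35   40

30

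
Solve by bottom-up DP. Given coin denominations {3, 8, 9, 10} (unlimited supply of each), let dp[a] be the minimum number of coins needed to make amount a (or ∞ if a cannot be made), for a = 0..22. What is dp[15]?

3

 a  0  1  2  3  4  5  6  7  8  9 10 11 12 13 14 15 16 17 18 19 20 21 22
dp  0  -  -  1  -  -  2  -  1  1  1  2  2  2  3  3  2  2  2  2  2  3  3
(- denotes ∞ / unreachable)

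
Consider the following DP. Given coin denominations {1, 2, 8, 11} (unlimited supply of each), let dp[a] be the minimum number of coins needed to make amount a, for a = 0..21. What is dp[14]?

3

 a  0  1  2  3  4  5  6  7  8  9 10 11 12 13 14 15 16 17 18 19 20 21
dp  0  1  1  2  2  3  3  4  1  2  2  1  2  2  3  3  2  3  3  2  3  3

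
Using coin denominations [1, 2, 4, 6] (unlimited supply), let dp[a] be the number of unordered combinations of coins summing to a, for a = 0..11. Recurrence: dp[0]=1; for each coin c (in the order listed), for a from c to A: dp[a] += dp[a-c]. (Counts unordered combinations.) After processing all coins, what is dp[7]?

7

after  coin     0     1     2     3     4     5     6     7     8     9    10    11
          1     1     1     1     1     1     1     1     1     1     1     1     1
          2     1     1     2     2     3     3     4     4     5     5     6     6
          4     1     1     2     2     4     4     6     6     9     9    12    12
          6     1     1     2     2     4     4     7     7    11    11    16    16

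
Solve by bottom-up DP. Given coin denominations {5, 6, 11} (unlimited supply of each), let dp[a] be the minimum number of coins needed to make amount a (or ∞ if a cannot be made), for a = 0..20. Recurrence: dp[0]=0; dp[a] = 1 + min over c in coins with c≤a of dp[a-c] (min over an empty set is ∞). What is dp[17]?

2

 a  0  1  2  3  4  5  6  7  8  9 10 11 12 13 14 15 16 17 18 19 20
dp  0  -  -  -  -  1  1  -  -  -  2  1  2  -  -  3  2  2  3  -  4
(- denotes ∞ / unreachable)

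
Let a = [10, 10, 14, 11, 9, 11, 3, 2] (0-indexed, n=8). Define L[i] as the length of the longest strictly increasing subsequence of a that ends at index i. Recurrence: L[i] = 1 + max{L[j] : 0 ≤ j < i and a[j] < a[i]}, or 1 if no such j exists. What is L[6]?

1

   i    0    1    2    3    4    5    6    7
a[i]   10   10   14   11    9   11    3    2
L[i]    1    1    2    2    1    2    1    1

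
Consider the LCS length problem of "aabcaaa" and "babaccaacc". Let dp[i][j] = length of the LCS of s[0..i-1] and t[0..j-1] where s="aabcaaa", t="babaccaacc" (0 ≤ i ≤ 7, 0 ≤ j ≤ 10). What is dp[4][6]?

3

   ''  b  a  b  a  c  c  a  a  c  c
''  0  0  0  0  0  0  0  0  0  0  0
 a  0  0  1  1  1  1  1  1  1  1  1
 a  0  0  1  1  2  2  2  2  2  2  2
 b  0  1  1  2  2  2  2  2  2  2  2
 c  0  1  1  2  2  3  3  3  3  3  3
 a  0  1  2  2  3  3  3  4  4  4  4
 a  0  1  2  2  3  3  3  4  5  5  5
 a  0  1  2  2  3  3  3  4  5  5  5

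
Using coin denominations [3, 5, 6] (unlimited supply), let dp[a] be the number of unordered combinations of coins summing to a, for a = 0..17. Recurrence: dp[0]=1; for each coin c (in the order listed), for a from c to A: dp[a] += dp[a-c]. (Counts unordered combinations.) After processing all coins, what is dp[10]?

1

after  coin     0     1     2     3     4     5     6     7     8     9    10    11    12    13    14    15    16    17
          3     1     0     0     1     0     0     1     0     0     1     0     0     1     0     0     1     0     0
          5     1     0     0     1     0     1     1     0     1     1     1     1     1     1     1     2     1     1
          6     1     0     0     1     0     1     2     0     1     2     1     2     3     1     2     4     2     3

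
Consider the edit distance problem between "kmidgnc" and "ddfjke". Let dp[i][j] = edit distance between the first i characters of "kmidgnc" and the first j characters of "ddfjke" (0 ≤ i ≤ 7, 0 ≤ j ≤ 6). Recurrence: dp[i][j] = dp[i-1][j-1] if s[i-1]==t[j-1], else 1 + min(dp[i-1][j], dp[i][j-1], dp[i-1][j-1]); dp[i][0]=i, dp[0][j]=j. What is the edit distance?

   ''  d  d  f  j  k  e
''  0  1  2  3  4  5  6
 k  1  1  2  3  4  4  5
 m  2  2  2  3  4  5  5
 i  3  3  3  3  4  5  6
 d  4  3  3  4  4  5  6
 g  5  4  4  4  5  5  6
 n  6  5  5  5  5  6  6
 c  7  6  6  6  6  6  7

7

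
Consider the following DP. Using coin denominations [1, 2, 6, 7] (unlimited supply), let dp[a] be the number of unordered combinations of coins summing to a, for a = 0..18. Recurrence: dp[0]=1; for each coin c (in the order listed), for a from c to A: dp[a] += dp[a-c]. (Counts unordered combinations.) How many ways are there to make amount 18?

34

after  coin     0     1     2     3     4     5     6     7     8     9    10    11    12    13    14    15    16    17    18
          1     1     1     1     1     1     1     1     1     1     1     1     1     1     1     1     1     1     1     1
          2     1     1     2     2     3     3     4     4     5     5     6     6     7     7     8     8     9     9    10
          6     1     1     2     2     3     3     5     5     7     7     9     9    12    12    15    15    18    18    22
          7     1     1     2     2     3     3     5     6     8     9    11    12    15    17    21    23    27    29    34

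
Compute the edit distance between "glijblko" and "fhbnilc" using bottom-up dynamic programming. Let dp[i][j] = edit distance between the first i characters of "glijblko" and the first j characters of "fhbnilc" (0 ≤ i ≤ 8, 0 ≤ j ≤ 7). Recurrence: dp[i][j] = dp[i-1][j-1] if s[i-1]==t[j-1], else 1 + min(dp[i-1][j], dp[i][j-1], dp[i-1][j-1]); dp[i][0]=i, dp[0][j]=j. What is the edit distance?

   ''  f  h  b  n  i  l  c
''  0  1  2  3  4  5  6  7
 g  1  1  2  3  4  5  6  7
 l  2  2  2  3  4  5  5  6
 i  3  3  3  3  4  4  5  6
 j  4  4  4  4  4  5  5  6
 b  5  5  5  4  5  5  6  6
 l  6  6  6  5  5  6  5  6
 k  7  7  7  6  6  6  6  6
 o  8  8  8  7  7  7  7  7

7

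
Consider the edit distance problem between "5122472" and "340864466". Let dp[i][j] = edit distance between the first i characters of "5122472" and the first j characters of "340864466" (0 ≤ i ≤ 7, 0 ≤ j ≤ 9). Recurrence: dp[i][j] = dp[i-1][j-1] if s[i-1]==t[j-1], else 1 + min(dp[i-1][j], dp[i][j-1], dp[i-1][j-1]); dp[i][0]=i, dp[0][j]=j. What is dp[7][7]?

   ''  3  4  0  8  6  4  4  6  6
''  0  1  2  3  4  5  6  7  8  9
 5  1  1  2  3  4  5  6  7  8  9
 1  2  2  2  3  4  5  6  7  8  9
 2  3  3  3  3  4  5  6  7  8  9
 2  4  4  4  4  4  5  6  7  8  9
 4  5  5  4  5  5  5  5  6  7  8
 7  6  6  5  5  6  6  6  6  7  8
 2  7  7  6  6  6  7  7  7  7  8

7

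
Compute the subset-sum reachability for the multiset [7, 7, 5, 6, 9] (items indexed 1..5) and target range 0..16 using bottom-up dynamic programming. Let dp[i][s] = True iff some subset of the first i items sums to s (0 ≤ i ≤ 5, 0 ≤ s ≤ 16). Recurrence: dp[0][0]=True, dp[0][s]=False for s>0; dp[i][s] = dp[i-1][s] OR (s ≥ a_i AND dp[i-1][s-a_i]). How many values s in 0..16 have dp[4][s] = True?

i\s   0   1   2   3   4   5   6   7   8   9  10  11  12  13  14  15  16
  0   T   F   F   F   F   F   F   F   F   F   F   F   F   F   F   F   F
  1   T   F   F   F   F   F   F   T   F   F   F   F   F   F   F   F   F
  2   T   F   F   F   F   F   F   T   F   F   F   F   F   F   T   F   F
  3   T   F   F   F   F   T   F   T   F   F   F   F   T   F   T   F   F
  4   T   F   F   F   F   T   T   T   F   F   F   T   T   T   T   F   F
  5   T   F   F   F   F   T   T   T   F   T   F   T   T   T   T   T   T

8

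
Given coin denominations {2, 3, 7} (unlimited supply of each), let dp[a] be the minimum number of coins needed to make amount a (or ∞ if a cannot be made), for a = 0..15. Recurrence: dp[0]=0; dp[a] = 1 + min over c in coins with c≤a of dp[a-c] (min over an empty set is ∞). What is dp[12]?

 a  0  1  2  3  4  5  6  7  8  9 10 11 12 13 14 15
dp  0  -  1  1  2  2  2  1  3  2  2  3  3  3  2  4
(- denotes ∞ / unreachable)

3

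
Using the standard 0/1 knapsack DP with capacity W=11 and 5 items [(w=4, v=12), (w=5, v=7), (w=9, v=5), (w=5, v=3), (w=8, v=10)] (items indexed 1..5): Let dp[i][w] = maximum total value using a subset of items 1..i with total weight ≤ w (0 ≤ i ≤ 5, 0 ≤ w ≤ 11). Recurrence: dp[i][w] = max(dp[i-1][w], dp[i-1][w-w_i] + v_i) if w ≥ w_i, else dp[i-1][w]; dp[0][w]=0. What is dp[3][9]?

i\w   0   1   2   3   4   5   6   7   8   9  10  11
  0   0   0   0   0   0   0   0   0   0   0   0   0
  1   0   0   0   0  12  12  12  12  12  12  12  12
  2   0   0   0   0  12  12  12  12  12  19  19  19
  3   0   0   0   0  12  12  12  12  12  19  19  19
  4   0   0   0   0  12  12  12  12  12  19  19  19
  5   0   0   0   0  12  12  12  12  12  19  19  19

19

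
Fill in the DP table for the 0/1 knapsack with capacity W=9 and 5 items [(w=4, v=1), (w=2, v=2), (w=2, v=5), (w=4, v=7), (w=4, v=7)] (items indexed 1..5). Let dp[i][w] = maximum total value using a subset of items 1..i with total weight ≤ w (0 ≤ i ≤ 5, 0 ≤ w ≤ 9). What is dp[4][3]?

i\w   0   1   2   3   4   5   6   7   8   9
  0   0   0   0   0   0   0   0   0   0   0
  1   0   0   0   0   1   1   1   1   1   1
  2   0   0   2   2   2   2   3   3   3   3
  3   0   0   5   5   7   7   7   7   8   8
  4   0   0   5   5   7   7  12  12  14  14
  5   0   0   5   5   7   7  12  12  14  14

5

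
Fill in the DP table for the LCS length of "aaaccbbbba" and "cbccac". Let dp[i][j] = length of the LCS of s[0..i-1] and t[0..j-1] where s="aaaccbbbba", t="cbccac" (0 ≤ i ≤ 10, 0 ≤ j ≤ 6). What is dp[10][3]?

   ''  c  b  c  c  a  c
''  0  0  0  0  0  0  0
 a  0  0  0  0  0  1  1
 a  0  0  0  0  0  1  1
 a  0  0  0  0  0  1  1
 c  0  1  1  1  1  1  2
 c  0  1  1  2  2  2  2
 b  0  1  2  2  2  2  2
 b  0  1  2  2  2  2  2
 b  0  1  2  2  2  2  2
 b  0  1  2  2  2  2  2
 a  0  1  2  2  2  3  3

2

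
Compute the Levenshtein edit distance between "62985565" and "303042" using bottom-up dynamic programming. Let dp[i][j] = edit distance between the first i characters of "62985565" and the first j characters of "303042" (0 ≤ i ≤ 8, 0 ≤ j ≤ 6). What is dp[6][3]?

6

   ''  3  0  3  0  4  2
''  0  1  2  3  4  5  6
 6  1  1  2  3  4  5  6
 2  2  2  2  3  4  5  5
 9  3  3  3  3  4  5  6
 8  4  4  4  4  4  5  6
 5  5  5  5  5  5  5  6
 5  6  6  6  6  6  6  6
 6  7  7  7  7  7  7  7
 5  8  8  8  8  8  8  8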